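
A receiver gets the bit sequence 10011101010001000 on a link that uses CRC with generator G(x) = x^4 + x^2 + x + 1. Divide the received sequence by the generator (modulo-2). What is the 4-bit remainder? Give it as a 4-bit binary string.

Modulo-2 division of 10011101010001000 by 10111:
  pos 0: 10011 XOR 10111 = 00100
  pos 2: 10010 XOR 10111 = 00101
  pos 4: 10110 XOR 10111 = 00001
  pos 8: 11000 XOR 10111 = 01111
  pos 9: 11111 XOR 10111 = 01000
  pos 10: 10000 XOR 10111 = 00111
  pos 12: 11100 XOR 10111 = 01011
Remainder = 1011 (nonzero — an error is detected).

1011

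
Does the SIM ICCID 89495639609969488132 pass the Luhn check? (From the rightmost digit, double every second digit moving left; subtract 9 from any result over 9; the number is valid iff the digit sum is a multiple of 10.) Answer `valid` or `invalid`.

valid

From the right, keep odd positions and double even positions (subtract 9 from any doubled value over 9):
  doubled (positions 2,4,...): 6 7 8 3 9 3 6 1 8 7 → sum 58
  kept (positions 1,3,...): 2 1 8 9 9 0 9 6 9 9 → sum 62
Total = 120.
120 mod 10 = 0, so the number is valid.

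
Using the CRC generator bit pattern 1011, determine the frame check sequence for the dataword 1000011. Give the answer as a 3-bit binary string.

Append 3 zeros: 1000011000. Divide by 1011 (XOR where the leading bit is 1):
  pos 0: 1000 XOR 1011 = 0011
  pos 2: 1101 XOR 1011 = 0110
  pos 3: 1101 XOR 1011 = 0110
  pos 4: 1100 XOR 1011 = 0111
  pos 5: 1110 XOR 1011 = 0101
  pos 6: 1010 XOR 1011 = 0001
Remainder (last 3 bits) = 001. This is the CRC / FCS.

001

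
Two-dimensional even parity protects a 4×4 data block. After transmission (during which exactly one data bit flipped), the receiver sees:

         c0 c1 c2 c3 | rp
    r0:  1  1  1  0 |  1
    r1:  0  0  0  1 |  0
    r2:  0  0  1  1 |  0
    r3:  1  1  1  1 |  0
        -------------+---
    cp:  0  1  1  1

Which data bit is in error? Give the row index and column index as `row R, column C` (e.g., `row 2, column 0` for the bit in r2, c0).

Recompute each row's even parity and compare to rp:
  r0: data parity 1, sent rp 1 → ok
  r1: data parity 1, sent rp 0 → mismatch
  r2: data parity 0, sent rp 0 → ok
  r3: data parity 0, sent rp 0 → ok
Recompute each column's even parity and compare to cp:
  c0: data parity 0, sent cp 0 → ok
  c1: data parity 0, sent cp 1 → mismatch
  c2: data parity 1, sent cp 1 → ok
  c3: data parity 1, sent cp 1 → ok
Exactly one row (r1) and one column (c1) fail → the flipped bit is at their intersection.

row 1, column 1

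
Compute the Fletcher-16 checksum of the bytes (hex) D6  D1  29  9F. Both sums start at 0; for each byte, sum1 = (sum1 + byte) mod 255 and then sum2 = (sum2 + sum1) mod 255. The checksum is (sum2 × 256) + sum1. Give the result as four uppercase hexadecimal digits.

Running sums (mod 255):
  after byte 0 (D6): sum1=214, sum2=214
  after byte 1 (D1): sum1=168, sum2=127
  after byte 2 (29): sum1=209, sum2=81
  after byte 3 (9F): sum1=113, sum2=194
Checksum = sum2·256 + sum1 = 194·256 + 113 = 49777 = 0xC271.

C271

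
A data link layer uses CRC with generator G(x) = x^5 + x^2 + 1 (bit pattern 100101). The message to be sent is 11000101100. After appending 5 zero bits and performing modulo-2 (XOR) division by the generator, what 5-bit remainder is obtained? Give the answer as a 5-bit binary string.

Append 5 zeros: 1100010110000000. Divide by 100101 (XOR where the leading bit is 1):
  pos 0: 110001 XOR 100101 = 010100
  pos 1: 101000 XOR 100101 = 001101
  pos 3: 110111 XOR 100101 = 010010
  pos 4: 100100 XOR 100101 = 000001
  pos 9: 100000 XOR 100101 = 000101
Remainder (last 5 bits) = 01010. This is the CRC / FCS.

01010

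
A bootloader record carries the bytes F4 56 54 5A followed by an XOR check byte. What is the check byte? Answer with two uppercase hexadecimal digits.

XOR the bytes together:
  start with 0xF4
  0xF4 ⊕ 0x56 = 0xA2
  0xA2 ⊕ 0x54 = 0xF6
  0xF6 ⊕ 0x5A = 0xAC

AC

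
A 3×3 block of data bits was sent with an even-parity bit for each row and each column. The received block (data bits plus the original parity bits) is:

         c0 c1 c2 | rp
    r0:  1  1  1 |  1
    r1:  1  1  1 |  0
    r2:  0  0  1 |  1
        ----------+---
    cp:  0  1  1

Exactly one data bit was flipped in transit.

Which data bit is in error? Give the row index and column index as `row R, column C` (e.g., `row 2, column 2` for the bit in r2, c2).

row 1, column 1

Recompute each row's even parity and compare to rp:
  r0: data parity 1, sent rp 1 → ok
  r1: data parity 1, sent rp 0 → mismatch
  r2: data parity 1, sent rp 1 → ok
Recompute each column's even parity and compare to cp:
  c0: data parity 0, sent cp 0 → ok
  c1: data parity 0, sent cp 1 → mismatch
  c2: data parity 1, sent cp 1 → ok
Exactly one row (r1) and one column (c1) fail → the flipped bit is at their intersection.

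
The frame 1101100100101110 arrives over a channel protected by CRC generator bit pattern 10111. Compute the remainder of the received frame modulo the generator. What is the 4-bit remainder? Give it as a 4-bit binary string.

1000

Modulo-2 division of 1101100100101110 by 10111:
  pos 0: 11011 XOR 10111 = 01100
  pos 1: 11000 XOR 10111 = 01111
  pos 2: 11110 XOR 10111 = 01001
  pos 3: 10011 XOR 10111 = 00100
  pos 5: 10000 XOR 10111 = 00111
  pos 7: 11110 XOR 10111 = 01001
  pos 8: 10011 XOR 10111 = 00100
  pos 10: 10011 XOR 10111 = 00100
Remainder = 1000 (nonzero — an error is detected).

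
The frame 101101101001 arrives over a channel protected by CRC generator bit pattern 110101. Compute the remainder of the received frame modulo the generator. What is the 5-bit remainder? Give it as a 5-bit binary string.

Modulo-2 division of 101101101001 by 110101:
  pos 0: 101101 XOR 110101 = 011000
  pos 1: 110001 XOR 110101 = 000100
  pos 4: 100010 XOR 110101 = 010111
  pos 5: 101110 XOR 110101 = 011011
  pos 6: 110111 XOR 110101 = 000010
Remainder = 00010 (nonzero — an error is detected).

00010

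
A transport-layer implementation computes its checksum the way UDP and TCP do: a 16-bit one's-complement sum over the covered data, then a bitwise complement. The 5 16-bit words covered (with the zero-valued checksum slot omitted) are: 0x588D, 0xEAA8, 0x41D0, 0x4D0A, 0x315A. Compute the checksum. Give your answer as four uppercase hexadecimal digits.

One's-complement addition (fold any carry out of bit 15 back into bit 0):
  0x588D + 0xEAA8 = 0x14335 → wrap carry → 0x4336
  0x4336 + 0x41D0 = 0x08506
  0x8506 + 0x4D0A = 0x0D210
  0xD210 + 0x315A = 0x1036A → wrap carry → 0x036B
One's-complement sum = 0x036B.
Checksum = ~0x036B & 0xFFFF = 0xFC94.

FC94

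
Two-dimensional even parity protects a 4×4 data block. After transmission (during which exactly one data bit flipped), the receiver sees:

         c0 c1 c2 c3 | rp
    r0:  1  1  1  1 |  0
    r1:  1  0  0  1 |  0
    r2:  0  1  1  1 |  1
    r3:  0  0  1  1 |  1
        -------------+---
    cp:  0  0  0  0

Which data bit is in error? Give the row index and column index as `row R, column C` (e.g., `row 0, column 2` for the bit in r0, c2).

Recompute each row's even parity and compare to rp:
  r0: data parity 0, sent rp 0 → ok
  r1: data parity 0, sent rp 0 → ok
  r2: data parity 1, sent rp 1 → ok
  r3: data parity 0, sent rp 1 → mismatch
Recompute each column's even parity and compare to cp:
  c0: data parity 0, sent cp 0 → ok
  c1: data parity 0, sent cp 0 → ok
  c2: data parity 1, sent cp 0 → mismatch
  c3: data parity 0, sent cp 0 → ok
Exactly one row (r3) and one column (c2) fail → the flipped bit is at their intersection.

row 3, column 2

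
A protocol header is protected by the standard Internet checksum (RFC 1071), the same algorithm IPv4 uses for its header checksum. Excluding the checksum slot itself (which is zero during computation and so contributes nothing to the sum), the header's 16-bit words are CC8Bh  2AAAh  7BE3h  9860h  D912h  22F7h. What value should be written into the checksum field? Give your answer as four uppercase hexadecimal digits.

One's-complement addition (fold any carry out of bit 15 back into bit 0):
  0xCC8B + 0x2AAA = 0x0F735
  0xF735 + 0x7BE3 = 0x17318 → wrap carry → 0x7319
  0x7319 + 0x9860 = 0x10B79 → wrap carry → 0x0B7A
  0x0B7A + 0xD912 = 0x0E48C
  0xE48C + 0x22F7 = 0x10783 → wrap carry → 0x0784
One's-complement sum = 0x0784.
Checksum = ~0x0784 & 0xFFFF = 0xF87B.

F87B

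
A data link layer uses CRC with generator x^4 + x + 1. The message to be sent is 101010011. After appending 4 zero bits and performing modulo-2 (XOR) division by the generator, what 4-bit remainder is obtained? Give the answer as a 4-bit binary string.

1000

Append 4 zeros: 1010100110000. Divide by 10011 (XOR where the leading bit is 1):
  pos 0: 10101 XOR 10011 = 00110
  pos 2: 11000 XOR 10011 = 01011
  pos 3: 10111 XOR 10011 = 00100
  pos 5: 10010 XOR 10011 = 00001
Remainder (last 4 bits) = 1000. This is the CRC / FCS.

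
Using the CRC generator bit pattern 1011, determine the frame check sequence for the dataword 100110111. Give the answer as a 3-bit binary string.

Append 3 zeros: 100110111000. Divide by 1011 (XOR where the leading bit is 1):
  pos 0: 1001 XOR 1011 = 0010
  pos 2: 1010 XOR 1011 = 0001
  pos 5: 1111 XOR 1011 = 0100
  pos 6: 1000 XOR 1011 = 0011
  pos 8: 1100 XOR 1011 = 0111
Remainder (last 3 bits) = 111. This is the CRC / FCS.

111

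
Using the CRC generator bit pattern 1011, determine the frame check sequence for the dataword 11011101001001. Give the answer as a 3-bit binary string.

Append 3 zeros: 11011101001001000. Divide by 1011 (XOR where the leading bit is 1):
  pos 0: 1101 XOR 1011 = 0110
  pos 1: 1101 XOR 1011 = 0110
  pos 2: 1101 XOR 1011 = 0110
  pos 3: 1100 XOR 1011 = 0111
  pos 4: 1111 XOR 1011 = 0100
  pos 5: 1000 XOR 1011 = 0011
  pos 7: 1101 XOR 1011 = 0110
  pos 8: 1100 XOR 1011 = 0111
  pos 9: 1110 XOR 1011 = 0101
  pos 10: 1011 XOR 1011 = 0000
Remainder (last 3 bits) = 000. This is the CRC / FCS.

000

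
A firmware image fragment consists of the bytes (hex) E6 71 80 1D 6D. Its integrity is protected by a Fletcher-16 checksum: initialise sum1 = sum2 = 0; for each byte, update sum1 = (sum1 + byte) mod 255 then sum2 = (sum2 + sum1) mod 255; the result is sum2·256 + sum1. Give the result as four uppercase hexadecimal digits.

Running sums (mod 255):
  after byte 0 (E6): sum1=230, sum2=230
  after byte 1 (71): sum1=88, sum2=63
  after byte 2 (80): sum1=216, sum2=24
  after byte 3 (1D): sum1=245, sum2=14
  after byte 4 (6D): sum1=99, sum2=113
Checksum = sum2·256 + sum1 = 113·256 + 99 = 29027 = 0x7163.

7163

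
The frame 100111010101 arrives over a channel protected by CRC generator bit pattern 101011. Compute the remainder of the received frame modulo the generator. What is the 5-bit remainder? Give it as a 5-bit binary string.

00111

Modulo-2 division of 100111010101 by 101011:
  pos 0: 100111 XOR 101011 = 001100
  pos 2: 110001 XOR 101011 = 011010
  pos 3: 110100 XOR 101011 = 011111
  pos 4: 111111 XOR 101011 = 010100
  pos 5: 101000 XOR 101011 = 000011
Remainder = 00111 (nonzero — an error is detected).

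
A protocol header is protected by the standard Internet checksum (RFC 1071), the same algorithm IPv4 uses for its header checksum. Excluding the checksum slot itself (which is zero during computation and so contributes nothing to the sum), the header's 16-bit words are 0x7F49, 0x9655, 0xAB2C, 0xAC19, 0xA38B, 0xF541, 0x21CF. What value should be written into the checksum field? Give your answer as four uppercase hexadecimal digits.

One's-complement addition (fold any carry out of bit 15 back into bit 0):
  0x7F49 + 0x9655 = 0x1159E → wrap carry → 0x159F
  0x159F + 0xAB2C = 0x0C0CB
  0xC0CB + 0xAC19 = 0x16CE4 → wrap carry → 0x6CE5
  0x6CE5 + 0xA38B = 0x11070 → wrap carry → 0x1071
  0x1071 + 0xF541 = 0x105B2 → wrap carry → 0x05B3
  0x05B3 + 0x21CF = 0x02782
One's-complement sum = 0x2782.
Checksum = ~0x2782 & 0xFFFF = 0xD87D.

D87D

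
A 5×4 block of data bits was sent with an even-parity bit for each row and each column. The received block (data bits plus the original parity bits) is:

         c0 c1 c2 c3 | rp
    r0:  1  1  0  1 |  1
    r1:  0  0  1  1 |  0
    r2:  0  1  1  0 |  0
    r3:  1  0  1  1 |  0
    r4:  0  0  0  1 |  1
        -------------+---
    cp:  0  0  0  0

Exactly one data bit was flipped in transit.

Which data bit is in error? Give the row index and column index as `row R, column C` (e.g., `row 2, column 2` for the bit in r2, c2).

row 3, column 2

Recompute each row's even parity and compare to rp:
  r0: data parity 1, sent rp 1 → ok
  r1: data parity 0, sent rp 0 → ok
  r2: data parity 0, sent rp 0 → ok
  r3: data parity 1, sent rp 0 → mismatch
  r4: data parity 1, sent rp 1 → ok
Recompute each column's even parity and compare to cp:
  c0: data parity 0, sent cp 0 → ok
  c1: data parity 0, sent cp 0 → ok
  c2: data parity 1, sent cp 0 → mismatch
  c3: data parity 0, sent cp 0 → ok
Exactly one row (r3) and one column (c2) fail → the flipped bit is at their intersection.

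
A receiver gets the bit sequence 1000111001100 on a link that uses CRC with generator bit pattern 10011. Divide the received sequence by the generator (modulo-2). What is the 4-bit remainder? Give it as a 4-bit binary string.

Modulo-2 division of 1000111001100 by 10011:
  pos 0: 10001 XOR 10011 = 00010
  pos 3: 10110 XOR 10011 = 00101
  pos 5: 10101 XOR 10011 = 00110
  pos 7: 11010 XOR 10011 = 01001
  pos 8: 10010 XOR 10011 = 00001
Remainder = 0001 (nonzero — an error is detected).

0001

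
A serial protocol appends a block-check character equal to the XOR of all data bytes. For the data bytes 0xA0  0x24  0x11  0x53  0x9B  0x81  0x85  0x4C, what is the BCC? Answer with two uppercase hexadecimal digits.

XOR the bytes together:
  start with 0xA0
  0xA0 ⊕ 0x24 = 0x84
  0x84 ⊕ 0x11 = 0x95
  0x95 ⊕ 0x53 = 0xC6
  0xC6 ⊕ 0x9B = 0x5D
  0x5D ⊕ 0x81 = 0xDC
  0xDC ⊕ 0x85 = 0x59
  0x59 ⊕ 0x4C = 0x15

15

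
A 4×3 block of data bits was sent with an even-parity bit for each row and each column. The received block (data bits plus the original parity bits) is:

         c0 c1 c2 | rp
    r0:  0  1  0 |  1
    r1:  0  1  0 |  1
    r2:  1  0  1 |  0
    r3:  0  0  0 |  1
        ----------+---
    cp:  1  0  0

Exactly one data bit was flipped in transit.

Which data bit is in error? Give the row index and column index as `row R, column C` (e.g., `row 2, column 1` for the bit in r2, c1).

Recompute each row's even parity and compare to rp:
  r0: data parity 1, sent rp 1 → ok
  r1: data parity 1, sent rp 1 → ok
  r2: data parity 0, sent rp 0 → ok
  r3: data parity 0, sent rp 1 → mismatch
Recompute each column's even parity and compare to cp:
  c0: data parity 1, sent cp 1 → ok
  c1: data parity 0, sent cp 0 → ok
  c2: data parity 1, sent cp 0 → mismatch
Exactly one row (r3) and one column (c2) fail → the flipped bit is at their intersection.

row 3, column 2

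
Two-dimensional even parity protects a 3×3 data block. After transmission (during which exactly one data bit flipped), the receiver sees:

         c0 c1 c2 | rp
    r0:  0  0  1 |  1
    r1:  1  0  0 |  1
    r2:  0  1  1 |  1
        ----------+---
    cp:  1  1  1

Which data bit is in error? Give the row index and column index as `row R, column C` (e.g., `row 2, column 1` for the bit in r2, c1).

Recompute each row's even parity and compare to rp:
  r0: data parity 1, sent rp 1 → ok
  r1: data parity 1, sent rp 1 → ok
  r2: data parity 0, sent rp 1 → mismatch
Recompute each column's even parity and compare to cp:
  c0: data parity 1, sent cp 1 → ok
  c1: data parity 1, sent cp 1 → ok
  c2: data parity 0, sent cp 1 → mismatch
Exactly one row (r2) and one column (c2) fail → the flipped bit is at their intersection.

row 2, column 2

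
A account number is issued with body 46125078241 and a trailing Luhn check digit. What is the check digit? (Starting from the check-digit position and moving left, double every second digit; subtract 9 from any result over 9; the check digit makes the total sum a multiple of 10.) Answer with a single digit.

Partial digits right→left: 1 4 2 8 7 0 5 2 1 6 4
Double every second digit counting from the check-digit position (so the 1st, 3rd, 5th, ... of the partial from the right).
  doubled (with −9 where >9): 2 4 5 1 2 8 → sum 22
  kept as-is: 4 8 0 2 6 → sum 20
Total = 22 + 20 = 42.
Check digit = (10 − (42 mod 10)) mod 10 = 8.

8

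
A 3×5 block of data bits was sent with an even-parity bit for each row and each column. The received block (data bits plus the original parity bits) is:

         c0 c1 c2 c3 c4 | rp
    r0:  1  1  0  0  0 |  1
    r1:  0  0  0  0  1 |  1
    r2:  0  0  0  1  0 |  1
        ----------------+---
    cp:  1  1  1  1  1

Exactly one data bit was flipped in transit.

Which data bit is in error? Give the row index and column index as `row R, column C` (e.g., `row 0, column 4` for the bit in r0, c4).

row 0, column 2

Recompute each row's even parity and compare to rp:
  r0: data parity 0, sent rp 1 → mismatch
  r1: data parity 1, sent rp 1 → ok
  r2: data parity 1, sent rp 1 → ok
Recompute each column's even parity and compare to cp:
  c0: data parity 1, sent cp 1 → ok
  c1: data parity 1, sent cp 1 → ok
  c2: data parity 0, sent cp 1 → mismatch
  c3: data parity 1, sent cp 1 → ok
  c4: data parity 1, sent cp 1 → ok
Exactly one row (r0) and one column (c2) fail → the flipped bit is at their intersection.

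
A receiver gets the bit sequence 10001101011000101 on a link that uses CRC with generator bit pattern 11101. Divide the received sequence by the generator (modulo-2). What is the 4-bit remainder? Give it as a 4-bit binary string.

Modulo-2 division of 10001101011000101 by 11101:
  pos 0: 10001 XOR 11101 = 01100
  pos 1: 11001 XOR 11101 = 00100
  pos 3: 10001 XOR 11101 = 01100
  pos 4: 11000 XOR 11101 = 00101
  pos 6: 10111 XOR 11101 = 01010
  pos 7: 10100 XOR 11101 = 01001
  pos 8: 10010 XOR 11101 = 01111
  pos 9: 11110 XOR 11101 = 00011
  pos 12: 11101 XOR 11101 = 00000
Remainder = 0000 (zero — the frame passes the CRC check).

0000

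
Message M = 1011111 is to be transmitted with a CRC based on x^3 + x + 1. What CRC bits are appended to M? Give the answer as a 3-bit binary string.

010

Append 3 zeros: 1011111000. Divide by 1011 (XOR where the leading bit is 1):
  pos 0: 1011 XOR 1011 = 0000
  pos 4: 1110 XOR 1011 = 0101
  pos 5: 1010 XOR 1011 = 0001
Remainder (last 3 bits) = 010. This is the CRC / FCS.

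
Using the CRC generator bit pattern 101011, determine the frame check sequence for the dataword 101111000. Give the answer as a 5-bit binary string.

Append 5 zeros: 10111100000000. Divide by 101011 (XOR where the leading bit is 1):
  pos 0: 101111 XOR 101011 = 000100
  pos 3: 100000 XOR 101011 = 001011
  pos 5: 101100 XOR 101011 = 000111
  pos 8: 111000 XOR 101011 = 010011
Remainder (last 5 bits) = 10011. This is the CRC / FCS.

10011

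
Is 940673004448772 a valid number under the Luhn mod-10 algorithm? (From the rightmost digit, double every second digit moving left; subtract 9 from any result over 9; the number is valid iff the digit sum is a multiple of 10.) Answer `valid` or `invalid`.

valid

From the right, keep odd positions and double even positions (subtract 9 from any doubled value over 9):
  doubled (positions 2,4,...): 5 7 8 0 6 3 8 → sum 37
  kept (positions 1,3,...): 2 7 4 4 0 7 0 9 → sum 33
Total = 70.
70 mod 10 = 0, so the number is valid.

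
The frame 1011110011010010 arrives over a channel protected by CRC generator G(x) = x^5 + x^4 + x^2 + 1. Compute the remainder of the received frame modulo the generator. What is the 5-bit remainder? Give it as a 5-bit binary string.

11111

Modulo-2 division of 1011110011010010 by 110101:
  pos 0: 101111 XOR 110101 = 011010
  pos 1: 110100 XOR 110101 = 000001
  pos 6: 101101 XOR 110101 = 011000
  pos 7: 110000 XOR 110101 = 000101
  pos 10: 101010 XOR 110101 = 011111
Remainder = 11111 (nonzero — an error is detected).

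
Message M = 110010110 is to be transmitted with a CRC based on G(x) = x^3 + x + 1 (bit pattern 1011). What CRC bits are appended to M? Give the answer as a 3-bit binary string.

Append 3 zeros: 110010110000. Divide by 1011 (XOR where the leading bit is 1):
  pos 0: 1100 XOR 1011 = 0111
  pos 1: 1111 XOR 1011 = 0100
  pos 2: 1000 XOR 1011 = 0011
  pos 4: 1111 XOR 1011 = 0100
  pos 5: 1000 XOR 1011 = 0011
  pos 7: 1100 XOR 1011 = 0111
  pos 8: 1110 XOR 1011 = 0101
Remainder (last 3 bits) = 101. This is the CRC / FCS.

101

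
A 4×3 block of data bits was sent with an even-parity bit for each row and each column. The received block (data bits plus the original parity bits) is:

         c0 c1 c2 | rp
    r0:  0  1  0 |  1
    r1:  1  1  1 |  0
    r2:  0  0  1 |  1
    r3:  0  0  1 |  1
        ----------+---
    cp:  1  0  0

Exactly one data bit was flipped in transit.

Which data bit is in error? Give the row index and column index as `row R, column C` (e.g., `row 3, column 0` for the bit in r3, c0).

Recompute each row's even parity and compare to rp:
  r0: data parity 1, sent rp 1 → ok
  r1: data parity 1, sent rp 0 → mismatch
  r2: data parity 1, sent rp 1 → ok
  r3: data parity 1, sent rp 1 → ok
Recompute each column's even parity and compare to cp:
  c0: data parity 1, sent cp 1 → ok
  c1: data parity 0, sent cp 0 → ok
  c2: data parity 1, sent cp 0 → mismatch
Exactly one row (r1) and one column (c2) fail → the flipped bit is at their intersection.

row 1, column 2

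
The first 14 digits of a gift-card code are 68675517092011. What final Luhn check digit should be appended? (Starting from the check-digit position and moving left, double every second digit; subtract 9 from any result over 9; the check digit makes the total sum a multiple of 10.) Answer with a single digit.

0

Partial digits right→left: 1 1 0 2 9 0 7 1 5 5 7 6 8 6
Double every second digit counting from the check-digit position (so the 1st, 3rd, 5th, ... of the partial from the right).
  doubled (with −9 where >9): 2 0 9 5 1 5 7 → sum 29
  kept as-is: 1 2 0 1 5 6 6 → sum 21
Total = 29 + 21 = 50.
Check digit = (10 − (50 mod 10)) mod 10 = 0.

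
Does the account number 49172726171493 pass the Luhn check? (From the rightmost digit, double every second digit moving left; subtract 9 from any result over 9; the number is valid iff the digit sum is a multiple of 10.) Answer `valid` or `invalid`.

invalid

From the right, keep odd positions and double even positions (subtract 9 from any doubled value over 9):
  doubled (positions 2,4,...): 9 2 2 4 4 2 8 → sum 31
  kept (positions 1,3,...): 3 4 7 6 7 7 9 → sum 43
Total = 74.
74 mod 10 = 4, so the number is invalid.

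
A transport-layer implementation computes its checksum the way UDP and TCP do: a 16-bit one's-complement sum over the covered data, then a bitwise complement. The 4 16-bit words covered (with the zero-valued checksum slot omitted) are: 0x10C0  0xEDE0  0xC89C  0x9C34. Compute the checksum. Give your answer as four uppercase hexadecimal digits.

One's-complement addition (fold any carry out of bit 15 back into bit 0):
  0x10C0 + 0xEDE0 = 0x0FEA0
  0xFEA0 + 0xC89C = 0x1C73C → wrap carry → 0xC73D
  0xC73D + 0x9C34 = 0x16371 → wrap carry → 0x6372
One's-complement sum = 0x6372.
Checksum = ~0x6372 & 0xFFFF = 0x9C8D.

9C8D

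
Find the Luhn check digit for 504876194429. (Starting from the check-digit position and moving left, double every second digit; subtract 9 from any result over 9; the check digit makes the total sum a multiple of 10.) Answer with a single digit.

Partial digits right→left: 9 2 4 4 9 1 6 7 8 4 0 5
Double every second digit counting from the check-digit position (so the 1st, 3rd, 5th, ... of the partial from the right).
  doubled (with −9 where >9): 9 8 9 3 7 0 → sum 36
  kept as-is: 2 4 1 7 4 5 → sum 23
Total = 36 + 23 = 59.
Check digit = (10 − (59 mod 10)) mod 10 = 1.

1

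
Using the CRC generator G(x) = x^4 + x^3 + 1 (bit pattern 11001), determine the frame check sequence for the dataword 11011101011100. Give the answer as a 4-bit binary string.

0011

Append 4 zeros: 110111010111000000. Divide by 11001 (XOR where the leading bit is 1):
  pos 0: 11011 XOR 11001 = 00010
  pos 3: 10101 XOR 11001 = 01100
  pos 4: 11000 XOR 11001 = 00001
  pos 8: 11110 XOR 11001 = 00111
  pos 10: 11100 XOR 11001 = 00101
  pos 12: 10100 XOR 11001 = 01101
  pos 13: 11010 XOR 11001 = 00011
Remainder (last 4 bits) = 0011. This is the CRC / FCS.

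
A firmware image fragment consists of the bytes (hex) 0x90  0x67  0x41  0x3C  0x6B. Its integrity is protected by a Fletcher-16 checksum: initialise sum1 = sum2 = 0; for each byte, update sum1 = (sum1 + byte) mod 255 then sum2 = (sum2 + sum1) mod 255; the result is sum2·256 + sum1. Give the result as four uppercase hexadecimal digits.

18E0

Running sums (mod 255):
  after byte 0 (0x90): sum1=144, sum2=144
  after byte 1 (0x67): sum1=247, sum2=136
  after byte 2 (0x41): sum1=57, sum2=193
  after byte 3 (0x3C): sum1=117, sum2=55
  after byte 4 (0x6B): sum1=224, sum2=24
Checksum = sum2·256 + sum1 = 24·256 + 224 = 6368 = 0x18E0.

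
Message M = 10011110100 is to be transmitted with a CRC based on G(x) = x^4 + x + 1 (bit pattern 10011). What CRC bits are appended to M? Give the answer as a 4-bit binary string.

0011

Append 4 zeros: 100111101000000. Divide by 10011 (XOR where the leading bit is 1):
  pos 0: 10011 XOR 10011 = 00000
  pos 5: 11010 XOR 10011 = 01001
  pos 6: 10010 XOR 10011 = 00001
  pos 10: 10000 XOR 10011 = 00011
Remainder (last 4 bits) = 0011. This is the CRC / FCS.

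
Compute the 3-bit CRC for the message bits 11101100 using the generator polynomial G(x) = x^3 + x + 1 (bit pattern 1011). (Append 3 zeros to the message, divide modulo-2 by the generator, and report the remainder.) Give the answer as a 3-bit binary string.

Append 3 zeros: 11101100000. Divide by 1011 (XOR where the leading bit is 1):
  pos 0: 1110 XOR 1011 = 0101
  pos 1: 1011 XOR 1011 = 0000
  pos 5: 1000 XOR 1011 = 0011
  pos 7: 1100 XOR 1011 = 0111
Remainder (last 3 bits) = 111. This is the CRC / FCS.

111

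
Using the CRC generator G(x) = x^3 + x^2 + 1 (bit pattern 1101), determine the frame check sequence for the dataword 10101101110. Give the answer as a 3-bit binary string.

Append 3 zeros: 10101101110000. Divide by 1101 (XOR where the leading bit is 1):
  pos 0: 1010 XOR 1101 = 0111
  pos 1: 1111 XOR 1101 = 0010
  pos 3: 1010 XOR 1101 = 0111
  pos 4: 1111 XOR 1101 = 0010
  pos 6: 1011 XOR 1101 = 0110
  pos 7: 1100 XOR 1101 = 0001
  pos 10: 1000 XOR 1101 = 0101
Remainder (last 3 bits) = 101. This is the CRC / FCS.

101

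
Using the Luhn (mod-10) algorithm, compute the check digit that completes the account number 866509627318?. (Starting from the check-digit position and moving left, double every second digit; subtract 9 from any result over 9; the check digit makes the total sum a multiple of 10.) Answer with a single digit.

Partial digits right→left: 8 1 3 7 2 6 9 0 5 6 6 8
Double every second digit counting from the check-digit position (so the 1st, 3rd, 5th, ... of the partial from the right).
  doubled (with −9 where >9): 7 6 4 9 1 3 → sum 30
  kept as-is: 1 7 6 0 6 8 → sum 28
Total = 30 + 28 = 58.
Check digit = (10 − (58 mod 10)) mod 10 = 2.

2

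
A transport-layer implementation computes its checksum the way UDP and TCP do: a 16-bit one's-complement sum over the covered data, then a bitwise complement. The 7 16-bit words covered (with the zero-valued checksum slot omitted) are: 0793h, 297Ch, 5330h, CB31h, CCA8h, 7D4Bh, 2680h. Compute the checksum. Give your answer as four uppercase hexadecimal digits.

One's-complement addition (fold any carry out of bit 15 back into bit 0):
  0x0793 + 0x297C = 0x0310F
  0x310F + 0x5330 = 0x0843F
  0x843F + 0xCB31 = 0x14F70 → wrap carry → 0x4F71
  0x4F71 + 0xCCA8 = 0x11C19 → wrap carry → 0x1C1A
  0x1C1A + 0x7D4B = 0x09965
  0x9965 + 0x2680 = 0x0BFE5
One's-complement sum = 0xBFE5.
Checksum = ~0xBFE5 & 0xFFFF = 0x401A.

401A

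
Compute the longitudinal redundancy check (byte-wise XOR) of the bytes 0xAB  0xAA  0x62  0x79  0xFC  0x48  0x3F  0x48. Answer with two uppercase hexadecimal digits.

XOR the bytes together:
  start with 0xAB
  0xAB ⊕ 0xAA = 0x01
  0x01 ⊕ 0x62 = 0x63
  0x63 ⊕ 0x79 = 0x1A
  0x1A ⊕ 0xFC = 0xE6
  0xE6 ⊕ 0x48 = 0xAE
  0xAE ⊕ 0x3F = 0x91
  0x91 ⊕ 0x48 = 0xD9

D9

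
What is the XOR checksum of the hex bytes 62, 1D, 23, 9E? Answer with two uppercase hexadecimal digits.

C2

XOR the bytes together:
  start with 0x62
  0x62 ⊕ 0x1D = 0x7F
  0x7F ⊕ 0x23 = 0x5C
  0x5C ⊕ 0x9E = 0xC2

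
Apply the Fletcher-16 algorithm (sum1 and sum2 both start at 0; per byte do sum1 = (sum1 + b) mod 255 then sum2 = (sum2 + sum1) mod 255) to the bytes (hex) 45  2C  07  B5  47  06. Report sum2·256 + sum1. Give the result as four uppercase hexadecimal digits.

4E7B

Running sums (mod 255):
  after byte 0 (45): sum1=69, sum2=69
  after byte 1 (2C): sum1=113, sum2=182
  after byte 2 (07): sum1=120, sum2=47
  after byte 3 (B5): sum1=46, sum2=93
  after byte 4 (47): sum1=117, sum2=210
  after byte 5 (06): sum1=123, sum2=78
Checksum = sum2·256 + sum1 = 78·256 + 123 = 20091 = 0x4E7B.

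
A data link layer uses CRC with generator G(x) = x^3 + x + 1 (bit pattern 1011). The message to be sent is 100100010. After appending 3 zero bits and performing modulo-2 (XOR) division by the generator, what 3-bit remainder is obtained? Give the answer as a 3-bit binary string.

010

Append 3 zeros: 100100010000. Divide by 1011 (XOR where the leading bit is 1):
  pos 0: 1001 XOR 1011 = 0010
  pos 2: 1000 XOR 1011 = 0011
  pos 4: 1101 XOR 1011 = 0110
  pos 5: 1100 XOR 1011 = 0111
  pos 6: 1110 XOR 1011 = 0101
  pos 7: 1010 XOR 1011 = 0001
Remainder (last 3 bits) = 010. This is the CRC / FCS.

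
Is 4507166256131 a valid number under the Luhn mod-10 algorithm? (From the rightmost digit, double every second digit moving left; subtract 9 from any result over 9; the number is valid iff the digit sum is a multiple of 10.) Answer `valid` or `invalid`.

From the right, keep odd positions and double even positions (subtract 9 from any doubled value over 9):
  doubled (positions 2,4,...): 6 3 4 3 5 1 → sum 22
  kept (positions 1,3,...): 1 1 5 6 1 0 4 → sum 18
Total = 40.
40 mod 10 = 0, so the number is valid.

valid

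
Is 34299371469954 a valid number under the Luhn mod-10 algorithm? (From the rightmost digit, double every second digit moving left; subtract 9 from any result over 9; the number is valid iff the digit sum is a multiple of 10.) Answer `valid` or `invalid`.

invalid

From the right, keep odd positions and double even positions (subtract 9 from any doubled value over 9):
  doubled (positions 2,4,...): 1 9 8 5 9 4 6 → sum 42
  kept (positions 1,3,...): 4 9 6 1 3 9 4 → sum 36
Total = 78.
78 mod 10 = 8, so the number is invalid.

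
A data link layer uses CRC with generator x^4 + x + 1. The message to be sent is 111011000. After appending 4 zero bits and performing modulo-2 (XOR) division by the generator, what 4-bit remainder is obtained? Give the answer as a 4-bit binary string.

1000

Append 4 zeros: 1110110000000. Divide by 10011 (XOR where the leading bit is 1):
  pos 0: 11101 XOR 10011 = 01110
  pos 1: 11101 XOR 10011 = 01110
  pos 2: 11100 XOR 10011 = 01111
  pos 3: 11110 XOR 10011 = 01101
  pos 4: 11010 XOR 10011 = 01001
  pos 5: 10010 XOR 10011 = 00001
Remainder (last 4 bits) = 1000. This is the CRC / FCS.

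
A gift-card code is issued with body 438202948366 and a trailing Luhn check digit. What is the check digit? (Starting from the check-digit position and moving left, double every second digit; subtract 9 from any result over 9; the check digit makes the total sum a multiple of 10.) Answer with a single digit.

4

Partial digits right→left: 6 6 3 8 4 9 2 0 2 8 3 4
Double every second digit counting from the check-digit position (so the 1st, 3rd, 5th, ... of the partial from the right).
  doubled (with −9 where >9): 3 6 8 4 4 6 → sum 31
  kept as-is: 6 8 9 0 8 4 → sum 35
Total = 31 + 35 = 66.
Check digit = (10 − (66 mod 10)) mod 10 = 4.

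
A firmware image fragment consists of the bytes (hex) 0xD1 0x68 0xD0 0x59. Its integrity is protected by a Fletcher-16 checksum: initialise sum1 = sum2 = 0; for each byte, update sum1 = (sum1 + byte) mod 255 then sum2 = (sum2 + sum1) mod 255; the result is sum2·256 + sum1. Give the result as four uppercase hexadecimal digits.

7B64

Running sums (mod 255):
  after byte 0 (0xD1): sum1=209, sum2=209
  after byte 1 (0x68): sum1=58, sum2=12
  after byte 2 (0xD0): sum1=11, sum2=23
  after byte 3 (0x59): sum1=100, sum2=123
Checksum = sum2·256 + sum1 = 123·256 + 100 = 31588 = 0x7B64.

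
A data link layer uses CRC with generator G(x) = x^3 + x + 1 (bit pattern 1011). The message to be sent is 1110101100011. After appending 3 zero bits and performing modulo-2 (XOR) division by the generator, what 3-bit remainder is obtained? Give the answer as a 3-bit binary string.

011

Append 3 zeros: 1110101100011000. Divide by 1011 (XOR where the leading bit is 1):
  pos 0: 1110 XOR 1011 = 0101
  pos 1: 1011 XOR 1011 = 0000
  pos 6: 1100 XOR 1011 = 0111
  pos 7: 1110 XOR 1011 = 0101
  pos 8: 1011 XOR 1011 = 0000
  pos 12: 1000 XOR 1011 = 0011
Remainder (last 3 bits) = 011. This is the CRC / FCS.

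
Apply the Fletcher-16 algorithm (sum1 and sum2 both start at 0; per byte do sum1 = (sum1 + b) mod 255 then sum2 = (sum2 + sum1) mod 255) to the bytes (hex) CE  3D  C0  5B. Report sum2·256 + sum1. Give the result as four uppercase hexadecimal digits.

Running sums (mod 255):
  after byte 0 (CE): sum1=206, sum2=206
  after byte 1 (3D): sum1=12, sum2=218
  after byte 2 (C0): sum1=204, sum2=167
  after byte 3 (5B): sum1=40, sum2=207
Checksum = sum2·256 + sum1 = 207·256 + 40 = 53032 = 0xCF28.

CF28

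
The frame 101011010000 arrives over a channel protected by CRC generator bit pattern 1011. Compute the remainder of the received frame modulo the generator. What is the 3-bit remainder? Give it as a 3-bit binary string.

000

Modulo-2 division of 101011010000 by 1011:
  pos 0: 1010 XOR 1011 = 0001
  pos 3: 1110 XOR 1011 = 0101
  pos 4: 1011 XOR 1011 = 0000
Remainder = 000 (zero — the frame passes the CRC check).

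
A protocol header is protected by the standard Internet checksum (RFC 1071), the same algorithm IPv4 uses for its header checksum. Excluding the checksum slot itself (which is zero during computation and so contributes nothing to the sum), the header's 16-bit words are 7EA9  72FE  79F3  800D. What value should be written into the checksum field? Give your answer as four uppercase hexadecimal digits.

One's-complement addition (fold any carry out of bit 15 back into bit 0):
  0x7EA9 + 0x72FE = 0x0F1A7
  0xF1A7 + 0x79F3 = 0x16B9A → wrap carry → 0x6B9B
  0x6B9B + 0x800D = 0x0EBA8
One's-complement sum = 0xEBA8.
Checksum = ~0xEBA8 & 0xFFFF = 0x1457.

1457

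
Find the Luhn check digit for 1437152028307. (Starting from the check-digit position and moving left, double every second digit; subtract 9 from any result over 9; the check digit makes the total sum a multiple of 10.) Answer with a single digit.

7

Partial digits right→left: 7 0 3 8 2 0 2 5 1 7 3 4 1
Double every second digit counting from the check-digit position (so the 1st, 3rd, 5th, ... of the partial from the right).
  doubled (with −9 where >9): 5 6 4 4 2 6 2 → sum 29
  kept as-is: 0 8 0 5 7 4 → sum 24
Total = 29 + 24 = 53.
Check digit = (10 − (53 mod 10)) mod 10 = 7.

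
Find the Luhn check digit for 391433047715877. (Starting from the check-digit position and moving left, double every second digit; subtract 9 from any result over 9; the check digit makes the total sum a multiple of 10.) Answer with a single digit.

Partial digits right→left: 7 7 8 5 1 7 7 4 0 3 3 4 1 9 3
Double every second digit counting from the check-digit position (so the 1st, 3rd, 5th, ... of the partial from the right).
  doubled (with −9 where >9): 5 7 2 5 0 6 2 6 → sum 33
  kept as-is: 7 5 7 4 3 4 9 → sum 39
Total = 33 + 39 = 72.
Check digit = (10 − (72 mod 10)) mod 10 = 8.

8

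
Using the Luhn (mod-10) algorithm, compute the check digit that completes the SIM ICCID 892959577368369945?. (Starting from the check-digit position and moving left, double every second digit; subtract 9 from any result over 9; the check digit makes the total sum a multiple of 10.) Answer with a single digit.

3

Partial digits right→left: 5 4 9 9 6 3 8 6 3 7 7 5 9 5 9 2 9 8
Double every second digit counting from the check-digit position (so the 1st, 3rd, 5th, ... of the partial from the right).
  doubled (with −9 where >9): 1 9 3 7 6 5 9 9 9 → sum 58
  kept as-is: 4 9 3 6 7 5 5 2 8 → sum 49
Total = 58 + 49 = 107.
Check digit = (10 − (107 mod 10)) mod 10 = 3.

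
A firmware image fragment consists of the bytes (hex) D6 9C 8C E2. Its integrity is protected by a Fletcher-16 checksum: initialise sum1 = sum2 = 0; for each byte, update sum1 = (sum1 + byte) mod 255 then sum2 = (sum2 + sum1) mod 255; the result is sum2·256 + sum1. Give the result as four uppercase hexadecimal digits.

2DE2

Running sums (mod 255):
  after byte 0 (D6): sum1=214, sum2=214
  after byte 1 (9C): sum1=115, sum2=74
  after byte 2 (8C): sum1=0, sum2=74
  after byte 3 (E2): sum1=226, sum2=45
Checksum = sum2·256 + sum1 = 45·256 + 226 = 11746 = 0x2DE2.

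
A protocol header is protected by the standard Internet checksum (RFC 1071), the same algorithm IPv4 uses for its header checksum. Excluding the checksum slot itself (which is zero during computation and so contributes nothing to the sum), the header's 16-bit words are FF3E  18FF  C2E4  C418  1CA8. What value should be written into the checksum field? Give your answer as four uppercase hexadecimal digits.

One's-complement addition (fold any carry out of bit 15 back into bit 0):
  0xFF3E + 0x18FF = 0x1183D → wrap carry → 0x183E
  0x183E + 0xC2E4 = 0x0DB22
  0xDB22 + 0xC418 = 0x19F3A → wrap carry → 0x9F3B
  0x9F3B + 0x1CA8 = 0x0BBE3
One's-complement sum = 0xBBE3.
Checksum = ~0xBBE3 & 0xFFFF = 0x441C.

441C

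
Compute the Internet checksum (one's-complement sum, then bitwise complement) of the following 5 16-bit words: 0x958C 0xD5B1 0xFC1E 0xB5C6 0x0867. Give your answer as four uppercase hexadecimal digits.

DA74

One's-complement addition (fold any carry out of bit 15 back into bit 0):
  0x958C + 0xD5B1 = 0x16B3D → wrap carry → 0x6B3E
  0x6B3E + 0xFC1E = 0x1675C → wrap carry → 0x675D
  0x675D + 0xB5C6 = 0x11D23 → wrap carry → 0x1D24
  0x1D24 + 0x0867 = 0x0258B
One's-complement sum = 0x258B.
Checksum = ~0x258B & 0xFFFF = 0xDA74.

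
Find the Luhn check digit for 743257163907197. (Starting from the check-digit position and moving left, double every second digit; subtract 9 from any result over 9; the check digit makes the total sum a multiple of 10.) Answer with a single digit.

Partial digits right→left: 7 9 1 7 0 9 3 6 1 7 5 2 3 4 7
Double every second digit counting from the check-digit position (so the 1st, 3rd, 5th, ... of the partial from the right).
  doubled (with −9 where >9): 5 2 0 6 2 1 6 5 → sum 27
  kept as-is: 9 7 9 6 7 2 4 → sum 44
Total = 27 + 44 = 71.
Check digit = (10 − (71 mod 10)) mod 10 = 9.

9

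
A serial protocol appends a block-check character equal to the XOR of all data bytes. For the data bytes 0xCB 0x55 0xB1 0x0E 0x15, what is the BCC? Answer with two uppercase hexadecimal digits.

XOR the bytes together:
  start with 0xCB
  0xCB ⊕ 0x55 = 0x9E
  0x9E ⊕ 0xB1 = 0x2F
  0x2F ⊕ 0x0E = 0x21
  0x21 ⊕ 0x15 = 0x34

34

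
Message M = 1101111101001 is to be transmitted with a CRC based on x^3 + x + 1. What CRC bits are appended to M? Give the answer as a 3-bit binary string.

Append 3 zeros: 1101111101001000. Divide by 1011 (XOR where the leading bit is 1):
  pos 0: 1101 XOR 1011 = 0110
  pos 1: 1101 XOR 1011 = 0110
  pos 2: 1101 XOR 1011 = 0110
  pos 3: 1101 XOR 1011 = 0110
  pos 4: 1101 XOR 1011 = 0110
  pos 5: 1100 XOR 1011 = 0111
  pos 6: 1111 XOR 1011 = 0100
  pos 7: 1000 XOR 1011 = 0011
  pos 9: 1101 XOR 1011 = 0110
  pos 10: 1100 XOR 1011 = 0111
  pos 11: 1110 XOR 1011 = 0101
  pos 12: 1010 XOR 1011 = 0001
Remainder (last 3 bits) = 001. This is the CRC / FCS.

001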